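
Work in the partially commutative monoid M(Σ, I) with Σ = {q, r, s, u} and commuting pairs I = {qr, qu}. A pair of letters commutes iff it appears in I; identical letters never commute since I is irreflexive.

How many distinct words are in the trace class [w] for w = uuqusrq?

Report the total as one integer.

0(u) covers ∅
1(u) covers 0:u
2(q) covers ∅
3(u) covers 1:u
4(s) covers 2:q, 3:u
5(r) covers 4:s
6(q) covers 4:s
floor of heap: 0:u, 2:q
completions by unplaced set U, small U first (add the entries for U minus each lowest piece of U):
  |U|=1: {5}:1  {6}:1
  |U|=2: {5,6}:2
  |U|=3: {4,5,6}:2
  |U|=4: {2,4,5,6}:2  {3,4,5,6}:2
  |U|=5: {1,3,4,5,6}:2  {2,3,4,5,6}:4
  start at 0(u): 6
  start at 2(q): 2
sum over floor = 8

8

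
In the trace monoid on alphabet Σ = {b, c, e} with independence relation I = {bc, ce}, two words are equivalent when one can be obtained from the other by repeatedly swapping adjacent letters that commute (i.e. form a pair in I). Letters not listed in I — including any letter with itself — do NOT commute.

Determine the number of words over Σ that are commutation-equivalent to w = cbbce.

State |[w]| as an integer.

drop 0:c onto floor
drop 1:b onto floor
drop 2:b onto {1:b}
drop 3:c onto {0:c}
drop 4:e onto {2:b}
ground layer = {0:c, 1:b}
drop-orders for the pieces not yet dropped (sum over which currently-grounded one goes next):
  1 to go: {3} 1  {4} 1
  2 to go: {0,3} 1  {2,4} 1  {3,4} 2
  3 to go: {0,3,4} 3  {1,2,4} 1  {2,3,4} 3
  if 0:c drops first: 4 orders
  if 1:b drops first: 6 orders
heap linearizations: 10

10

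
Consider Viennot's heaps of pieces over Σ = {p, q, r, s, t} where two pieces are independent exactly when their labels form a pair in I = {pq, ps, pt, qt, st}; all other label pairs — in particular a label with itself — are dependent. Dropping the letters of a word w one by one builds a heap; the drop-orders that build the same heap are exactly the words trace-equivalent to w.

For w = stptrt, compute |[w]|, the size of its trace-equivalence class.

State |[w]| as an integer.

piece 0:s — minimal
piece 1:t — minimal
piece 2:p — minimal
piece 3:t rests on {1:t}
piece 4:r rests on {0:s, 2:p, 3:t}
piece 5:t rests on {4:r}
minimal pieces: {0:s, 1:t, 2:p}
ways to finish when only these pieces remain (= sum over removing one remaining piece with nothing left below it):
  1 left: {5}→1
  2 left: {4,5}→1
  3 left: {0,4,5}→1  {2,4,5}→1  {3,4,5}→1
  4 left: {0,2,4,5}→2  {0,3,4,5}→2  {1,3,4,5}→1  {2,3,4,5}→2
  placing 0:s first → 3 extensions
  placing 1:t first → 6 extensions
  placing 2:p first → 3 extensions
total linear extensions = 12

12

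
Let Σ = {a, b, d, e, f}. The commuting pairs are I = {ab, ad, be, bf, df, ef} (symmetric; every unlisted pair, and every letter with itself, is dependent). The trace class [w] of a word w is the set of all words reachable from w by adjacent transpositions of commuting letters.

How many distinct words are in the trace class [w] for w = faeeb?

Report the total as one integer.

0(f) covers ∅
1(a) covers 0:f
2(e) covers 1:a
3(e) covers 2:e
4(b) covers ∅
floor of heap: 0:f, 4:b
completions by unplaced set U, small U first (add the entries for U minus each lowest piece of U):
  |U|=1: {3}:1  {4}:1
  |U|=2: {2,3}:1  {3,4}:2
  |U|=3: {1,2,3}:1  {2,3,4}:3
  start at 0(f): 4
  start at 4(b): 1
sum over floor = 5

5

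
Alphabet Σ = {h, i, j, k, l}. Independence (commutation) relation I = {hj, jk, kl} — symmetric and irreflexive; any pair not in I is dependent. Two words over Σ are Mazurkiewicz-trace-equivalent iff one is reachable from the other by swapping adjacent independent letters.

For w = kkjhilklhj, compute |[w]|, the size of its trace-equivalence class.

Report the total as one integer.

28

#0=k has no predecessor
#1=k depends on [0:k]
#2=j has no predecessor
#3=h depends on [1:k]
#4=i depends on [2:j, 3:h]
#5=l depends on [4:i]
#6=k depends on [4:i]
#7=l depends on [5:l]
#8=h depends on [6:k, 7:l]
#9=j depends on [7:l]
sources: [0:k, 2:j]
N(rest) = Σ N(rest − s) over sources s of rest; N(one piece) = 1:
  size 1 → [8]=1  [9]=1
  size 2 → [6,8]=1  [8,9]=2
  size 3 → [6,8,9]=3  [7,8,9]=2
  size 4 → [5,7,8,9]=2  [6,7,8,9]=5
  size 5 → [5,6,7,8,9]=7
  size 6 → [4,5,6,7,8,9]=7
  size 7 → [2,4,5,6,7,8,9]=7  [3,4,5,6,7,8,9]=7
  size 8 → [1,3,4,5,6,7,8,9]=7  [2,3,4,5,6,7,8,9]=14
  first=0(k) contributes 21
  first=2(j) contributes 7
|[w]| = 28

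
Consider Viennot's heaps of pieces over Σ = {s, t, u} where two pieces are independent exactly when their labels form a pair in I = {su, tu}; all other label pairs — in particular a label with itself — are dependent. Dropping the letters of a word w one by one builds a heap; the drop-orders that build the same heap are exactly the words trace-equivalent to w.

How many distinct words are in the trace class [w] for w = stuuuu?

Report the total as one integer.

0(s) covers ∅
1(t) covers 0:s
2(u) covers ∅
3(u) covers 2:u
4(u) covers 3:u
5(u) covers 4:u
floor of heap: 0:s, 2:u
completions by unplaced set U, small U first (add the entries for U minus each lowest piece of U):
  |U|=1: {1}:1  {5}:1
  |U|=2: {0,1}:1  {1,5}:2  {4,5}:1
  |U|=3: {0,1,5}:3  {1,4,5}:3  {3,4,5}:1
  |U|=4: {0,1,4,5}:6  {1,3,4,5}:4  {2,3,4,5}:1
  start at 0(s): 5
  start at 2(u): 10
sum over floor = 15

15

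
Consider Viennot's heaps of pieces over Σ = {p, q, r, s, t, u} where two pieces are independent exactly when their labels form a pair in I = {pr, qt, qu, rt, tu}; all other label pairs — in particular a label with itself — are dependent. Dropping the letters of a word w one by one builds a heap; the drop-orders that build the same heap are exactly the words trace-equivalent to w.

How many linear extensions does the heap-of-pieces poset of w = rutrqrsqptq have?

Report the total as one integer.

piece 0:r — minimal
piece 1:u rests on {0:r}
piece 2:t — minimal
piece 3:r rests on {1:u}
piece 4:q rests on {3:r}
piece 5:r rests on {4:q}
piece 6:s rests on {2:t, 5:r}
piece 7:q rests on {6:s}
piece 8:p rests on {7:q}
piece 9:t rests on {8:p}
piece 10:q rests on {8:p}
minimal pieces: {0:r, 2:t}
ways to finish when only these pieces remain (= sum over removing one remaining piece with nothing left below it):
  1 left: {9}→1  {10}→1
  2 left: {9,10}→2
  3 left: {8,9,10}→2
  4 left: {7,8,9,10}→2
  5 left: {6,7,8,9,10}→2
  6 left: {2,6,7,8,9,10}→2  {5,6,7,8,9,10}→2
  7 left: {2,5,6,7,8,9,10}→4  {4,5,6,7,8,9,10}→2
  8 left: {2,4,5,6,7,8,9,10}→6  {3,4,5,6,7,8,9,10}→2
  9 left: {1,3,4,5,6,7,8,9,10}→2  {2,3,4,5,6,7,8,9,10}→8
  placing 0:r first → 10 extensions
  placing 2:t first → 2 extensions
total linear extensions = 12

12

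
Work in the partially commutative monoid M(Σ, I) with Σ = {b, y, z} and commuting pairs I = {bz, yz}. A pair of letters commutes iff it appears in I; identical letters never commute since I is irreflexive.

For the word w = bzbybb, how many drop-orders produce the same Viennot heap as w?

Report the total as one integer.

drop 0:b onto floor
drop 1:z onto floor
drop 2:b onto {0:b}
drop 3:y onto {2:b}
drop 4:b onto {3:y}
drop 5:b onto {4:b}
ground layer = {0:b, 1:z}
drop-orders for the pieces not yet dropped (sum over which currently-grounded one goes next):
  1 to go: {1} 1  {5} 1
  2 to go: {1,5} 2  {4,5} 1
  3 to go: {1,4,5} 3  {3,4,5} 1
  4 to go: {1,3,4,5} 4  {2,3,4,5} 1
  if 0:b drops first: 5 orders
  if 1:z drops first: 1 orders
heap linearizations: 6

6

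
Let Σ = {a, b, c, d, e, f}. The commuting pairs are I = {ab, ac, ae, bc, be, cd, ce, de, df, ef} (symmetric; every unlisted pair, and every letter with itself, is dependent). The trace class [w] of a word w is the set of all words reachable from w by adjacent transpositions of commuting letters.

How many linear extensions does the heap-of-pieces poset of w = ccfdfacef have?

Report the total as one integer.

piece 0:c — minimal
piece 1:c rests on {0:c}
piece 2:f rests on {1:c}
piece 3:d — minimal
piece 4:f rests on {2:f}
piece 5:a rests on {3:d, 4:f}
piece 6:c rests on {4:f}
piece 7:e — minimal
piece 8:f rests on {5:a, 6:c}
minimal pieces: {0:c, 3:d, 7:e}
ways to finish when only these pieces remain (= sum over removing one remaining piece with nothing left below it):
  1 left: {7}→1  {8}→1
  2 left: {5,8}→1  {6,8}→1  {7,8}→2
  3 left: {3,5,8}→1  {5,6,8}→2  {5,7,8}→3  {6,7,8}→3
  4 left: {3,5,6,8}→3  {3,5,7,8}→4  {4,5,6,8}→2  {5,6,7,8}→8
  5 left: {2,4,5,6,8}→2  {3,4,5,6,8}→5  {3,5,6,7,8}→15  {4,5,6,7,8}→10
  6 left: {1,2,4,5,6,8}→2  {2,3,4,5,6,8}→7  {2,4,5,6,7,8}→12  {3,4,5,6,7,8}→30
  7 left: {0,1,2,4,5,6,8}→2  {1,2,3,4,5,6,8}→9  {1,2,4,5,6,7,8}→14  {2,3,4,5,6,7,8}→49
  placing 0:c first → 72 extensions
  placing 3:d first → 16 extensions
  placing 7:e first → 11 extensions
total linear extensions = 99

99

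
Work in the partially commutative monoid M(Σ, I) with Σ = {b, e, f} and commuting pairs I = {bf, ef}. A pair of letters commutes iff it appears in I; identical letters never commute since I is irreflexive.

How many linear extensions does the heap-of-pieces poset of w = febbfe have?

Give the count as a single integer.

15

piece 0:f — minimal
piece 1:e — minimal
piece 2:b rests on {1:e}
piece 3:b rests on {2:b}
piece 4:f rests on {0:f}
piece 5:e rests on {3:b}
minimal pieces: {0:f, 1:e}
ways to finish when only these pieces remain (= sum over removing one remaining piece with nothing left below it):
  1 left: {4}→1  {5}→1
  2 left: {0,4}→1  {3,5}→1  {4,5}→2
  3 left: {0,4,5}→3  {2,3,5}→1  {3,4,5}→3
  4 left: {0,3,4,5}→6  {1,2,3,5}→1  {2,3,4,5}→4
  placing 0:f first → 5 extensions
  placing 1:e first → 10 extensions
total linear extensions = 15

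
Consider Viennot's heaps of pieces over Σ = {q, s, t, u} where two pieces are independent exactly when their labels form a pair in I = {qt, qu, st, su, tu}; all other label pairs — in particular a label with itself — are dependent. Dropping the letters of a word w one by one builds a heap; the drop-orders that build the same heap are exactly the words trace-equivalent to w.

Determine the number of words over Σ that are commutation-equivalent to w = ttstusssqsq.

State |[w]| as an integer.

1320

0(t) covers ∅
1(t) covers 0:t
2(s) covers ∅
3(t) covers 1:t
4(u) covers ∅
5(s) covers 2:s
6(s) covers 5:s
7(s) covers 6:s
8(q) covers 7:s
9(s) covers 8:q
10(q) covers 9:s
floor of heap: 0:t, 2:s, 4:u
completions by unplaced set U, small U first (add the entries for U minus each lowest piece of U):
  |U|=1: {3}:1  {4}:1  {10}:1
  |U|=2: {1,3}:1  {3,4}:2  {3,10}:2  {4,10}:2  {9,10}:1
  |U|=3: {0,1,3}:1  {1,3,4}:3  {1,3,10}:3  {3,4,10}:6  {3,9,10}:3  {4,9,10}:3  {8,9,10}:1
  |U|=4: {0,1,3,4}:4  {0,1,3,10}:4  {1,3,4,10}:12  {1,3,9,10}:6  {3,4,9,10}:12  {3,8,9,10}:4  {4,8,9,10}:4  {7,8,9,10}:1
  |U|=5: {0,1,3,4,10}:20  {0,1,3,9,10}:10  {1,3,4,9,10}:30  {1,3,8,9,10}:10  {3,4,8,9,10}:20  {3,7,8,9,10}:5  {4,7,8,9,10}:5  {6,7,8,9,10}:1
  |U|=6: {0,1,3,4,9,10}:60  {0,1,3,8,9,10}:20  {1,3,4,8,9,10}:60  {1,3,7,8,9,10}:15  {3,4,7,8,9,10}:30  {3,6,7,8,9,10}:6  {4,6,7,8,9,10}:6  {5,6,7,8,9,10}:1
  |U|=7: {0,1,3,4,8,9,10}:140  {0,1,3,7,8,9,10}:35  {1,3,4,7,8,9,10}:105  {1,3,6,7,8,9,10}:21  {2,5,6,7,8,9,10}:1  {3,4,6,7,8,9,10}:42  {3,5,6,7,8,9,10}:7  {4,5,6,7,8,9,10}:7
  |U|=8: {0,1,3,4,7,8,9,10}:280  {0,1,3,6,7,8,9,10}:56  {1,3,4,6,7,8,9,10}:168  {1,3,5,6,7,8,9,10}:28  {2,3,5,6,7,8,9,10}:8  {2,4,5,6,7,8,9,10}:8  {3,4,5,6,7,8,9,10}:56
  |U|=9: {0,1,3,4,6,7,8,9,10}:504  {0,1,3,5,6,7,8,9,10}:84  {1,2,3,5,6,7,8,9,10}:36  {1,3,4,5,6,7,8,9,10}:252  {2,3,4,5,6,7,8,9,10}:72
  start at 0(t): 360
  start at 2(s): 840
  start at 4(u): 120
sum over floor = 1320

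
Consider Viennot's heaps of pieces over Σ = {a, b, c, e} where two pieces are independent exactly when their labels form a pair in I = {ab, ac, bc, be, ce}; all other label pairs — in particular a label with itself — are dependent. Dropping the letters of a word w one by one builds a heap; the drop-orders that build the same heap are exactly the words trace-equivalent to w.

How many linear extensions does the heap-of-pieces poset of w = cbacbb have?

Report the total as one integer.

#0=c has no predecessor
#1=b has no predecessor
#2=a has no predecessor
#3=c depends on [0:c]
#4=b depends on [1:b]
#5=b depends on [4:b]
sources: [0:c, 1:b, 2:a]
N(rest) = Σ N(rest − s) over sources s of rest; N(one piece) = 1:
  size 1 → [2]=1  [3]=1  [5]=1
  size 2 → [0,3]=1  [2,3]=2  [2,5]=2  [3,5]=2  [4,5]=1
  size 3 → [0,2,3]=3  [0,3,5]=3  [1,4,5]=1  [2,3,5]=6  [2,4,5]=3  [3,4,5]=3
  size 4 → [0,2,3,5]=12  [0,3,4,5]=6  [1,2,4,5]=4  [1,3,4,5]=4  [2,3,4,5]=12
  first=0(c) contributes 20
  first=1(b) contributes 30
  first=2(a) contributes 10
|[w]| = 60

60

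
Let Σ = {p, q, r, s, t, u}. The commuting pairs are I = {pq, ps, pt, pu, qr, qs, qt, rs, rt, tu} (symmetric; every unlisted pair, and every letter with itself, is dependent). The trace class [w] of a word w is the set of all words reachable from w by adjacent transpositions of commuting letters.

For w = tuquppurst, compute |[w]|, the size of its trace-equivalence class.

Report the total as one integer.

440

piece 0:t — minimal
piece 1:u — minimal
piece 2:q rests on {1:u}
piece 3:u rests on {2:q}
piece 4:p — minimal
piece 5:p rests on {4:p}
piece 6:u rests on {3:u}
piece 7:r rests on {5:p, 6:u}
piece 8:s rests on {0:t, 6:u}
piece 9:t rests on {8:s}
minimal pieces: {0:t, 1:u, 4:p}
ways to finish when only these pieces remain (= sum over removing one remaining piece with nothing left below it):
  1 left: {7}→1  {9}→1
  2 left: {5,7}→1  {7,9}→2  {8,9}→1
  3 left: {0,8,9}→1  {4,5,7}→1  {5,7,9}→3  {7,8,9}→3
  4 left: {0,7,8,9}→4  {4,5,7,9}→4  {5,7,8,9}→6  {6,7,8,9}→3
  5 left: {0,5,7,8,9}→10  {0,6,7,8,9}→7  {3,6,7,8,9}→3  {4,5,7,8,9}→10  {5,6,7,8,9}→9
  6 left: {0,3,6,7,8,9}→10  {0,4,5,7,8,9}→20  {0,5,6,7,8,9}→26  {2,3,6,7,8,9}→3  {3,5,6,7,8,9}→12  {4,5,6,7,8,9}→19
  7 left: {0,2,3,6,7,8,9}→13  {0,3,5,6,7,8,9}→48  {0,4,5,6,7,8,9}→65  {1,2,3,6,7,8,9}→3  {2,3,5,6,7,8,9}→15  {3,4,5,6,7,8,9}→31
  8 left: {0,1,2,3,6,7,8,9}→16  {0,2,3,5,6,7,8,9}→76  {0,3,4,5,6,7,8,9}→144  {1,2,3,5,6,7,8,9}→18  {2,3,4,5,6,7,8,9}→46
  placing 0:t first → 64 extensions
  placing 1:u first → 266 extensions
  placing 4:p first → 110 extensions
total linear extensions = 440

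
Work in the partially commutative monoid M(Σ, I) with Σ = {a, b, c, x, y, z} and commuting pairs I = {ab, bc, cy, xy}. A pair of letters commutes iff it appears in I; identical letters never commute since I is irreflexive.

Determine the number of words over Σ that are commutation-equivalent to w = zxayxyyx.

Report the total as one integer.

10

drop 0:z onto floor
drop 1:x onto {0:z}
drop 2:a onto {1:x}
drop 3:y onto {2:a}
drop 4:x onto {2:a}
drop 5:y onto {3:y}
drop 6:y onto {5:y}
drop 7:x onto {4:x}
ground layer = {0:z}
drop-orders for the pieces not yet dropped (sum over which currently-grounded one goes next):
  1 to go: {6} 1  {7} 1
  2 to go: {4,7} 1  {5,6} 1  {6,7} 2
  3 to go: {3,5,6} 1  {4,6,7} 3  {5,6,7} 3
  4 to go: {3,5,6,7} 4  {4,5,6,7} 6
  5 to go: {3,4,5,6,7} 10
  6 to go: {2,3,4,5,6,7} 10
  if 0:z drops first: 10 orders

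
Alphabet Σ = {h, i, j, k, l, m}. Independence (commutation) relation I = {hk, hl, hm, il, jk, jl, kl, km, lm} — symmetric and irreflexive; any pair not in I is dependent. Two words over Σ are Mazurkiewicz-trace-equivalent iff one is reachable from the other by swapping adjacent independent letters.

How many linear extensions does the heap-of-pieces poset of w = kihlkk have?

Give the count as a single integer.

piece 0:k — minimal
piece 1:i rests on {0:k}
piece 2:h rests on {1:i}
piece 3:l — minimal
piece 4:k rests on {1:i}
piece 5:k rests on {4:k}
minimal pieces: {0:k, 3:l}
ways to finish when only these pieces remain (= sum over removing one remaining piece with nothing left below it):
  1 left: {2}→1  {3}→1  {5}→1
  2 left: {2,3}→2  {2,5}→2  {3,5}→2  {4,5}→1
  3 left: {2,3,5}→6  {2,4,5}→3  {3,4,5}→3
  4 left: {1,2,4,5}→3  {2,3,4,5}→12
  placing 0:k first → 15 extensions
  placing 3:l first → 3 extensions
total linear extensions = 18

18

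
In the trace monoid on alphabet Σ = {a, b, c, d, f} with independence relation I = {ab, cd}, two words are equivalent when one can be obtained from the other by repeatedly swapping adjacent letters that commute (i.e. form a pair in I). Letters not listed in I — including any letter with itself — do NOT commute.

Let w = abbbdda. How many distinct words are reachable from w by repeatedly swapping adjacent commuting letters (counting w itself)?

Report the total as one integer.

4

0(a) covers ∅
1(b) covers ∅
2(b) covers 1:b
3(b) covers 2:b
4(d) covers 0:a, 3:b
5(d) covers 4:d
6(a) covers 5:d
floor of heap: 0:a, 1:b
completions by unplaced set U, small U first (add the entries for U minus each lowest piece of U):
  |U|=1: {6}:1
  |U|=2: {5,6}:1
  |U|=3: {4,5,6}:1
  |U|=4: {0,4,5,6}:1  {3,4,5,6}:1
  |U|=5: {0,3,4,5,6}:2  {2,3,4,5,6}:1
  start at 0(a): 1
  start at 1(b): 3
sum over floor = 4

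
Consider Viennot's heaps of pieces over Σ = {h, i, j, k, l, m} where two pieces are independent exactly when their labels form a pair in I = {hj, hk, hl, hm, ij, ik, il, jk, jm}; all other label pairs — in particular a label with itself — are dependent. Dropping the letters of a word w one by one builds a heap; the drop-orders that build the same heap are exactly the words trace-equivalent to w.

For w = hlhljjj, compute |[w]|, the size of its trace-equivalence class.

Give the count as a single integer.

21

piece 0:h — minimal
piece 1:l — minimal
piece 2:h rests on {0:h}
piece 3:l rests on {1:l}
piece 4:j rests on {3:l}
piece 5:j rests on {4:j}
piece 6:j rests on {5:j}
minimal pieces: {0:h, 1:l}
ways to finish when only these pieces remain (= sum over removing one remaining piece with nothing left below it):
  1 left: {2}→1  {6}→1
  2 left: {0,2}→1  {2,6}→2  {5,6}→1
  3 left: {0,2,6}→3  {2,5,6}→3  {4,5,6}→1
  4 left: {0,2,5,6}→6  {2,4,5,6}→4  {3,4,5,6}→1
  5 left: {0,2,4,5,6}→10  {1,3,4,5,6}→1  {2,3,4,5,6}→5
  placing 0:h first → 6 extensions
  placing 1:l first → 15 extensions
total linear extensions = 21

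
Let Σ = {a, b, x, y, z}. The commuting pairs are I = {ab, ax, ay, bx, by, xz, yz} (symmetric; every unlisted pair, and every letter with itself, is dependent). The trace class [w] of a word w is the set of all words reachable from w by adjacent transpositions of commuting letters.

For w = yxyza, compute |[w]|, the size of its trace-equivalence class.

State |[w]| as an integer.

0(y) covers ∅
1(x) covers 0:y
2(y) covers 1:x
3(z) covers ∅
4(a) covers 3:z
floor of heap: 0:y, 3:z
completions by unplaced set U, small U first (add the entries for U minus each lowest piece of U):
  |U|=1: {2}:1  {4}:1
  |U|=2: {1,2}:1  {2,4}:2  {3,4}:1
  |U|=3: {0,1,2}:1  {1,2,4}:3  {2,3,4}:3
  start at 0(y): 6
  start at 3(z): 4
sum over floor = 10

10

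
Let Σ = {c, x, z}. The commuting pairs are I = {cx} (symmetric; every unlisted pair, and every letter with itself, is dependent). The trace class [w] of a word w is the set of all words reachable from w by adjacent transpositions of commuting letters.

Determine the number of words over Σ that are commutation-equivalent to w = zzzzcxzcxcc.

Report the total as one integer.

8

drop 0:z onto floor
drop 1:z onto {0:z}
drop 2:z onto {1:z}
drop 3:z onto {2:z}
drop 4:c onto {3:z}
drop 5:x onto {3:z}
drop 6:z onto {4:c, 5:x}
drop 7:c onto {6:z}
drop 8:x onto {6:z}
drop 9:c onto {7:c}
drop 10:c onto {9:c}
ground layer = {0:z}
drop-orders for the pieces not yet dropped (sum over which currently-grounded one goes next):
  1 to go: {8} 1  {10} 1
  2 to go: {8,10} 2  {9,10} 1
  3 to go: {7,9,10} 1  {8,9,10} 3
  4 to go: {7,8,9,10} 4
  5 to go: {6,7,8,9,10} 4
  6 to go: {4,6,7,8,9,10} 4  {5,6,7,8,9,10} 4
  7 to go: {4,5,6,7,8,9,10} 8
  8 to go: {3,4,5,6,7,8,9,10} 8
  9 to go: {2,3,4,5,6,7,8,9,10} 8
  if 0:z drops first: 8 orders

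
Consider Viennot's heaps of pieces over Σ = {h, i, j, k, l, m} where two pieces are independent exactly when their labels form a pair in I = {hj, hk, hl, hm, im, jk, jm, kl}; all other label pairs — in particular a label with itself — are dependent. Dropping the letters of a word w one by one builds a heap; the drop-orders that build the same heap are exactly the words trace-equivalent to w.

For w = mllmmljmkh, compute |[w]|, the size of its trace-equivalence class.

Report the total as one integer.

0(m) covers ∅
1(l) covers 0:m
2(l) covers 1:l
3(m) covers 2:l
4(m) covers 3:m
5(l) covers 4:m
6(j) covers 5:l
7(m) covers 5:l
8(k) covers 7:m
9(h) covers ∅
floor of heap: 0:m, 9:h
completions by unplaced set U, small U first (add the entries for U minus each lowest piece of U):
  |U|=1: {6}:1  {8}:1  {9}:1
  |U|=2: {6,8}:2  {6,9}:2  {7,8}:1  {8,9}:2
  |U|=3: {6,7,8}:3  {6,8,9}:6  {7,8,9}:3
  |U|=4: {5,6,7,8}:3  {6,7,8,9}:12
  |U|=5: {4,5,6,7,8}:3  {5,6,7,8,9}:15
  |U|=6: {3,4,5,6,7,8}:3  {4,5,6,7,8,9}:18
  |U|=7: {2,3,4,5,6,7,8}:3  {3,4,5,6,7,8,9}:21
  |U|=8: {1,2,3,4,5,6,7,8}:3  {2,3,4,5,6,7,8,9}:24
  start at 0(m): 27
  start at 9(h): 3
sum over floor = 30

30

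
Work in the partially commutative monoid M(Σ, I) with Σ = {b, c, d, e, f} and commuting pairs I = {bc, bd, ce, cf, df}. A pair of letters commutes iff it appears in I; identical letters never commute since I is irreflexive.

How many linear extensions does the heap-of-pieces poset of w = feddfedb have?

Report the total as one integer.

6

0(f) covers ∅
1(e) covers 0:f
2(d) covers 1:e
3(d) covers 2:d
4(f) covers 1:e
5(e) covers 3:d, 4:f
6(d) covers 5:e
7(b) covers 5:e
floor of heap: 0:f
completions by unplaced set U, small U first (add the entries for U minus each lowest piece of U):
  |U|=1: {6}:1  {7}:1
  |U|=2: {6,7}:2
  |U|=3: {5,6,7}:2
  |U|=4: {3,5,6,7}:2  {4,5,6,7}:2
  |U|=5: {2,3,5,6,7}:2  {3,4,5,6,7}:4
  |U|=6: {2,3,4,5,6,7}:6
  start at 0(f): 6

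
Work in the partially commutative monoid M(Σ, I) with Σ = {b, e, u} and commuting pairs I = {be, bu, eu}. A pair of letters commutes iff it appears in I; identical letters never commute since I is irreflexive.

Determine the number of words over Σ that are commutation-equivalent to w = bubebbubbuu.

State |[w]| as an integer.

piece 0:b — minimal
piece 1:u — minimal
piece 2:b rests on {0:b}
piece 3:e — minimal
piece 4:b rests on {2:b}
piece 5:b rests on {4:b}
piece 6:u rests on {1:u}
piece 7:b rests on {5:b}
piece 8:b rests on {7:b}
piece 9:u rests on {6:u}
piece 10:u rests on {9:u}
minimal pieces: {0:b, 1:u, 3:e}
ways to finish when only these pieces remain (= sum over removing one remaining piece with nothing left below it):
  1 left: {3}→1  {8}→1  {10}→1
  2 left: {3,8}→2  {3,10}→2  {7,8}→1  {8,10}→2  {9,10}→1
  3 left: {3,7,8}→3  {3,8,10}→6  {3,9,10}→3  {5,7,8}→1  {6,9,10}→1  {7,8,10}→3  {8,9,10}→3
  4 left: {1,6,9,10}→1  {3,5,7,8}→4  {3,6,9,10}→4  {3,7,8,10}→12  {3,8,9,10}→12  {4,5,7,8}→1  {5,7,8,10}→4  {6,8,9,10}→4  {7,8,9,10}→6
  5 left: {1,3,6,9,10}→5  {1,6,8,9,10}→5  {2,4,5,7,8}→1  {3,4,5,7,8}→5  {3,5,7,8,10}→20  {3,6,8,9,10}→20  {3,7,8,9,10}→30  {4,5,7,8,10}→5  {5,7,8,9,10}→10  {6,7,8,9,10}→10
  6 left: {0,2,4,5,7,8}→1  {1,3,6,8,9,10}→30  {1,6,7,8,9,10}→15  {2,3,4,5,7,8}→6  {2,4,5,7,8,10}→6  {3,4,5,7,8,10}→30  {3,5,7,8,9,10}→60  {3,6,7,8,9,10}→60  {4,5,7,8,9,10}→15  {5,6,7,8,9,10}→20
  7 left: {0,2,3,4,5,7,8}→7  {0,2,4,5,7,8,10}→7  {1,3,6,7,8,9,10}→105  {1,5,6,7,8,9,10}→35  {2,3,4,5,7,8,10}→42  {2,4,5,7,8,9,10}→21  {3,4,5,7,8,9,10}→105  {3,5,6,7,8,9,10}→140  {4,5,6,7,8,9,10}→35
  8 left: {0,2,3,4,5,7,8,10}→56  {0,2,4,5,7,8,9,10}→28  {1,3,5,6,7,8,9,10}→280  {1,4,5,6,7,8,9,10}→70  {2,3,4,5,7,8,9,10}→168  {2,4,5,6,7,8,9,10}→56  {3,4,5,6,7,8,9,10}→280
  9 left: {0,2,3,4,5,7,8,9,10}→252  {0,2,4,5,6,7,8,9,10}→84  {1,2,4,5,6,7,8,9,10}→126  {1,3,4,5,6,7,8,9,10}→630  {2,3,4,5,6,7,8,9,10}→504
  placing 0:b first → 1260 extensions
  placing 1:u first → 840 extensions
  placing 3:e first → 210 extensions
total linear extensions = 2310

2310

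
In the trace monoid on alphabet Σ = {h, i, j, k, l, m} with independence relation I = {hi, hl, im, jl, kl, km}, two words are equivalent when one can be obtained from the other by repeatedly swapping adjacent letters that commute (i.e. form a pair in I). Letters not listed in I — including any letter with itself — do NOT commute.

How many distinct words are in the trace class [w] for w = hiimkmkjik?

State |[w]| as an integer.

31

0(h) covers ∅
1(i) covers ∅
2(i) covers 1:i
3(m) covers 0:h
4(k) covers 0:h, 2:i
5(m) covers 3:m
6(k) covers 4:k
7(j) covers 5:m, 6:k
8(i) covers 7:j
9(k) covers 8:i
floor of heap: 0:h, 1:i
completions by unplaced set U, small U first (add the entries for U minus each lowest piece of U):
  |U|=1: {9}:1
  |U|=2: {8,9}:1
  |U|=3: {7,8,9}:1
  |U|=4: {5,7,8,9}:1  {6,7,8,9}:1
  |U|=5: {3,5,7,8,9}:1  {4,6,7,8,9}:1  {5,6,7,8,9}:2
  |U|=6: {2,4,6,7,8,9}:1  {3,5,6,7,8,9}:3  {4,5,6,7,8,9}:3
  |U|=7: {1,2,4,6,7,8,9}:1  {2,4,5,6,7,8,9}:4  {3,4,5,6,7,8,9}:6
  |U|=8: {0,3,4,5,6,7,8,9}:6  {1,2,4,5,6,7,8,9}:5  {2,3,4,5,6,7,8,9}:10
  start at 0(h): 15
  start at 1(i): 16
sum over floor = 31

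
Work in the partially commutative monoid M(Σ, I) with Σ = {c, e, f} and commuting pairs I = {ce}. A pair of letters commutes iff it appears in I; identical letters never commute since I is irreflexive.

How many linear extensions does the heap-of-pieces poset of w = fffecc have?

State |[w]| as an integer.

3

#0=f has no predecessor
#1=f depends on [0:f]
#2=f depends on [1:f]
#3=e depends on [2:f]
#4=c depends on [2:f]
#5=c depends on [4:c]
sources: [0:f]
N(rest) = Σ N(rest − s) over sources s of rest; N(one piece) = 1:
  size 1 → [3]=1  [5]=1
  size 2 → [3,5]=2  [4,5]=1
  size 3 → [3,4,5]=3
  size 4 → [2,3,4,5]=3
  first=0(f) contributes 3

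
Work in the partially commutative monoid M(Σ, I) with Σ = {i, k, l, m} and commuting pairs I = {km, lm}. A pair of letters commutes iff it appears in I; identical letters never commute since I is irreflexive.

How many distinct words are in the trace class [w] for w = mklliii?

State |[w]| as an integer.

4

piece 0:m — minimal
piece 1:k — minimal
piece 2:l rests on {1:k}
piece 3:l rests on {2:l}
piece 4:i rests on {0:m, 3:l}
piece 5:i rests on {4:i}
piece 6:i rests on {5:i}
minimal pieces: {0:m, 1:k}
ways to finish when only these pieces remain (= sum over removing one remaining piece with nothing left below it):
  1 left: {6}→1
  2 left: {5,6}→1
  3 left: {4,5,6}→1
  4 left: {0,4,5,6}→1  {3,4,5,6}→1
  5 left: {0,3,4,5,6}→2  {2,3,4,5,6}→1
  placing 0:m first → 1 extensions
  placing 1:k first → 3 extensions
total linear extensions = 4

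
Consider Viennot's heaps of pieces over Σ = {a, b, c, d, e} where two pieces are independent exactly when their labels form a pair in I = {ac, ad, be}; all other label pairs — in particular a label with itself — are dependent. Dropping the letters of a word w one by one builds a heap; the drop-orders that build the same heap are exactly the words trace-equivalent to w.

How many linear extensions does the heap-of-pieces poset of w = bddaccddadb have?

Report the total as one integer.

0(b) covers ∅
1(d) covers 0:b
2(d) covers 1:d
3(a) covers 0:b
4(c) covers 2:d
5(c) covers 4:c
6(d) covers 5:c
7(d) covers 6:d
8(a) covers 3:a
9(d) covers 7:d
10(b) covers 8:a, 9:d
floor of heap: 0:b
completions by unplaced set U, small U first (add the entries for U minus each lowest piece of U):
  |U|=1: {10}:1
  |U|=2: {8,10}:1  {9,10}:1
  |U|=3: {3,8,10}:1  {7,9,10}:1  {8,9,10}:2
  |U|=4: {3,8,9,10}:3  {6,7,9,10}:1  {7,8,9,10}:3
  |U|=5: {3,7,8,9,10}:6  {5,6,7,9,10}:1  {6,7,8,9,10}:4
  |U|=6: {3,6,7,8,9,10}:10  {4,5,6,7,9,10}:1  {5,6,7,8,9,10}:5
  |U|=7: {2,4,5,6,7,9,10}:1  {3,5,6,7,8,9,10}:15  {4,5,6,7,8,9,10}:6
  |U|=8: {1,2,4,5,6,7,9,10}:1  {2,4,5,6,7,8,9,10}:7  {3,4,5,6,7,8,9,10}:21
  |U|=9: {1,2,4,5,6,7,8,9,10}:8  {2,3,4,5,6,7,8,9,10}:28
  start at 0(b): 36

36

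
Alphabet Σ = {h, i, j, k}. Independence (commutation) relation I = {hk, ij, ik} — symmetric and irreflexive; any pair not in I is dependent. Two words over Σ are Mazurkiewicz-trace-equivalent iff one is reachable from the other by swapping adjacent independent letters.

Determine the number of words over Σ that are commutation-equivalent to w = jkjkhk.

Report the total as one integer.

3

#0=j has no predecessor
#1=k depends on [0:j]
#2=j depends on [1:k]
#3=k depends on [2:j]
#4=h depends on [2:j]
#5=k depends on [3:k]
sources: [0:j]
N(rest) = Σ N(rest − s) over sources s of rest; N(one piece) = 1:
  size 1 → [4]=1  [5]=1
  size 2 → [3,5]=1  [4,5]=2
  size 3 → [3,4,5]=3
  size 4 → [2,3,4,5]=3
  first=0(j) contributes 3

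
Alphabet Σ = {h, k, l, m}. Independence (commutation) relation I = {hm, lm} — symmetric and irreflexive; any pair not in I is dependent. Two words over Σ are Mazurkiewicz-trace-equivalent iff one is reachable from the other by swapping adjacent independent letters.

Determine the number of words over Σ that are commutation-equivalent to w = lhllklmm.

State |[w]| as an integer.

0(l) covers ∅
1(h) covers 0:l
2(l) covers 1:h
3(l) covers 2:l
4(k) covers 3:l
5(l) covers 4:k
6(m) covers 4:k
7(m) covers 6:m
floor of heap: 0:l
completions by unplaced set U, small U first (add the entries for U minus each lowest piece of U):
  |U|=1: {5}:1  {7}:1
  |U|=2: {5,7}:2  {6,7}:1
  |U|=3: {5,6,7}:3
  |U|=4: {4,5,6,7}:3
  |U|=5: {3,4,5,6,7}:3
  |U|=6: {2,3,4,5,6,7}:3
  start at 0(l): 3

3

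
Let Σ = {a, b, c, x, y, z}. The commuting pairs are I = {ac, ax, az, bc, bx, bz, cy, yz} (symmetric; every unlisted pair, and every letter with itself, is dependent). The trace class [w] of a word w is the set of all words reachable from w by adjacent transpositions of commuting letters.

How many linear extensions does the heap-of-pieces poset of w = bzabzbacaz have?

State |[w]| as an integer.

210

0(b) covers ∅
1(z) covers ∅
2(a) covers 0:b
3(b) covers 2:a
4(z) covers 1:z
5(b) covers 3:b
6(a) covers 5:b
7(c) covers 4:z
8(a) covers 6:a
9(z) covers 7:c
floor of heap: 0:b, 1:z
completions by unplaced set U, small U first (add the entries for U minus each lowest piece of U):
  |U|=1: {8}:1  {9}:1
  |U|=2: {6,8}:1  {7,9}:1  {8,9}:2
  |U|=3: {4,7,9}:1  {5,6,8}:1  {6,8,9}:3  {7,8,9}:3
  |U|=4: {1,4,7,9}:1  {3,5,6,8}:1  {4,7,8,9}:4  {5,6,8,9}:4  {6,7,8,9}:6
  |U|=5: {1,4,7,8,9}:5  {2,3,5,6,8}:1  {3,5,6,8,9}:5  {4,6,7,8,9}:10  {5,6,7,8,9}:10
  |U|=6: {0,2,3,5,6,8}:1  {1,4,6,7,8,9}:15  {2,3,5,6,8,9}:6  {3,5,6,7,8,9}:15  {4,5,6,7,8,9}:20
  |U|=7: {0,2,3,5,6,8,9}:7  {1,4,5,6,7,8,9}:35  {2,3,5,6,7,8,9}:21  {3,4,5,6,7,8,9}:35
  |U|=8: {0,2,3,5,6,7,8,9}:28  {1,3,4,5,6,7,8,9}:70  {2,3,4,5,6,7,8,9}:56
  start at 0(b): 126
  start at 1(z): 84
sum over floor = 210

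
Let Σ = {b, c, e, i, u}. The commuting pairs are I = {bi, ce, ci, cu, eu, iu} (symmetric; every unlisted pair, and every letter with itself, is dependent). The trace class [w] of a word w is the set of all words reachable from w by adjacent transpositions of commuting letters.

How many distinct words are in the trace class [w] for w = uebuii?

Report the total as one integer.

piece 0:u — minimal
piece 1:e — minimal
piece 2:b rests on {0:u, 1:e}
piece 3:u rests on {2:b}
piece 4:i rests on {1:e}
piece 5:i rests on {4:i}
minimal pieces: {0:u, 1:e}
ways to finish when only these pieces remain (= sum over removing one remaining piece with nothing left below it):
  1 left: {3}→1  {5}→1
  2 left: {2,3}→1  {3,5}→2  {4,5}→1
  3 left: {0,2,3}→1  {2,3,5}→3  {3,4,5}→3
  4 left: {0,2,3,5}→4  {2,3,4,5}→6
  placing 0:u first → 6 extensions
  placing 1:e first → 10 extensions
total linear extensions = 16

16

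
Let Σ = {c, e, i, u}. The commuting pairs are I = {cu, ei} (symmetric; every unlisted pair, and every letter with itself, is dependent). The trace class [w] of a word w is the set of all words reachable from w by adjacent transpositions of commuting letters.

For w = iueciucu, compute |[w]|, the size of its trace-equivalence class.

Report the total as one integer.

3

drop 0:i onto floor
drop 1:u onto {0:i}
drop 2:e onto {1:u}
drop 3:c onto {2:e}
drop 4:i onto {3:c}
drop 5:u onto {4:i}
drop 6:c onto {4:i}
drop 7:u onto {5:u}
ground layer = {0:i}
drop-orders for the pieces not yet dropped (sum over which currently-grounded one goes next):
  1 to go: {6} 1  {7} 1
  2 to go: {5,7} 1  {6,7} 2
  3 to go: {5,6,7} 3
  4 to go: {4,5,6,7} 3
  5 to go: {3,4,5,6,7} 3
  6 to go: {2,3,4,5,6,7} 3
  if 0:i drops first: 3 orders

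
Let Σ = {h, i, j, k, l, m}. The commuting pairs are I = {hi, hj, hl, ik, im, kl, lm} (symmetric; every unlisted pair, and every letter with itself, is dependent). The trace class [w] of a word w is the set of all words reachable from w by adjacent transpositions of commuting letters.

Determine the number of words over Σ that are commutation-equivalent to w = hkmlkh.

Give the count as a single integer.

piece 0:h — minimal
piece 1:k rests on {0:h}
piece 2:m rests on {1:k}
piece 3:l — minimal
piece 4:k rests on {2:m}
piece 5:h rests on {4:k}
minimal pieces: {0:h, 3:l}
ways to finish when only these pieces remain (= sum over removing one remaining piece with nothing left below it):
  1 left: {3}→1  {5}→1
  2 left: {3,5}→2  {4,5}→1
  3 left: {2,4,5}→1  {3,4,5}→3
  4 left: {1,2,4,5}→1  {2,3,4,5}→4
  placing 0:h first → 5 extensions
  placing 3:l first → 1 extensions
total linear extensions = 6

6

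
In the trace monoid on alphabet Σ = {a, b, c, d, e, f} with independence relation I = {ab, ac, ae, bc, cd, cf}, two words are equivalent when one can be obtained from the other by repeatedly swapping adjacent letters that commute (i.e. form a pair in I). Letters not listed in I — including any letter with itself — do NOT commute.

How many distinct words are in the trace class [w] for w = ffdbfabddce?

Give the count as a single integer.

20

0(f) covers ∅
1(f) covers 0:f
2(d) covers 1:f
3(b) covers 2:d
4(f) covers 3:b
5(a) covers 4:f
6(b) covers 4:f
7(d) covers 5:a, 6:b
8(d) covers 7:d
9(c) covers ∅
10(e) covers 8:d, 9:c
floor of heap: 0:f, 9:c
completions by unplaced set U, small U first (add the entries for U minus each lowest piece of U):
  |U|=1: {10}:1
  |U|=2: {8,10}:1  {9,10}:1
  |U|=3: {7,8,10}:1  {8,9,10}:2
  |U|=4: {5,7,8,10}:1  {6,7,8,10}:1  {7,8,9,10}:3
  |U|=5: {5,6,7,8,10}:2  {5,7,8,9,10}:4  {6,7,8,9,10}:4
  |U|=6: {4,5,6,7,8,10}:2  {5,6,7,8,9,10}:10
  |U|=7: {3,4,5,6,7,8,10}:2  {4,5,6,7,8,9,10}:12
  |U|=8: {2,3,4,5,6,7,8,10}:2  {3,4,5,6,7,8,9,10}:14
  |U|=9: {1,2,3,4,5,6,7,8,10}:2  {2,3,4,5,6,7,8,9,10}:16
  start at 0(f): 18
  start at 9(c): 2
sum over floor = 20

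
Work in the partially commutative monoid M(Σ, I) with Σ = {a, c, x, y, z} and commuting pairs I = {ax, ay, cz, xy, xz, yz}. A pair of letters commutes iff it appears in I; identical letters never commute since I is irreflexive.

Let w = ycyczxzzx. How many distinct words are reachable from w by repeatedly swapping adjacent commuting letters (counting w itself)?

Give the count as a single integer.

0(y) covers ∅
1(c) covers 0:y
2(y) covers 1:c
3(c) covers 2:y
4(z) covers ∅
5(x) covers 3:c
6(z) covers 4:z
7(z) covers 6:z
8(x) covers 5:x
floor of heap: 0:y, 4:z
completions by unplaced set U, small U first (add the entries for U minus each lowest piece of U):
  |U|=1: {7}:1  {8}:1
  |U|=2: {5,8}:1  {6,7}:1  {7,8}:2
  |U|=3: {3,5,8}:1  {4,6,7}:1  {5,7,8}:3  {6,7,8}:3
  |U|=4: {2,3,5,8}:1  {3,5,7,8}:4  {4,6,7,8}:4  {5,6,7,8}:6
  |U|=5: {1,2,3,5,8}:1  {2,3,5,7,8}:5  {3,5,6,7,8}:10  {4,5,6,7,8}:10
  |U|=6: {0,1,2,3,5,8}:1  {1,2,3,5,7,8}:6  {2,3,5,6,7,8}:15  {3,4,5,6,7,8}:20
  |U|=7: {0,1,2,3,5,7,8}:7  {1,2,3,5,6,7,8}:21  {2,3,4,5,6,7,8}:35
  start at 0(y): 56
  start at 4(z): 28
sum over floor = 84

84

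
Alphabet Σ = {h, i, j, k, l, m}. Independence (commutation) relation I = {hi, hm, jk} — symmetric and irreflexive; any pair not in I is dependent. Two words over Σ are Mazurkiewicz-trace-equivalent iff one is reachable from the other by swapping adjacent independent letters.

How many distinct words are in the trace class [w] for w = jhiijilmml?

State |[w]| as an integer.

3

#0=j has no predecessor
#1=h depends on [0:j]
#2=i depends on [0:j]
#3=i depends on [2:i]
#4=j depends on [1:h, 3:i]
#5=i depends on [4:j]
#6=l depends on [5:i]
#7=m depends on [6:l]
#8=m depends on [7:m]
#9=l depends on [8:m]
sources: [0:j]
N(rest) = Σ N(rest − s) over sources s of rest; N(one piece) = 1:
  size 1 → [9]=1
  size 2 → [8,9]=1
  size 3 → [7,8,9]=1
  size 4 → [6,7,8,9]=1
  size 5 → [5,6,7,8,9]=1
  size 6 → [4,5,6,7,8,9]=1
  size 7 → [1,4,5,6,7,8,9]=1  [3,4,5,6,7,8,9]=1
  size 8 → [1,3,4,5,6,7,8,9]=2  [2,3,4,5,6,7,8,9]=1
  first=0(j) contributes 3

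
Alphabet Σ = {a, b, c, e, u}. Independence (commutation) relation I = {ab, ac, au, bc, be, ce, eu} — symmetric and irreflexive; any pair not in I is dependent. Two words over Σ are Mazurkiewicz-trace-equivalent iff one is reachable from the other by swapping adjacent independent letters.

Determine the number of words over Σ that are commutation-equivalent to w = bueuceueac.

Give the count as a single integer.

210

drop 0:b onto floor
drop 1:u onto {0:b}
drop 2:e onto floor
drop 3:u onto {1:u}
drop 4:c onto {3:u}
drop 5:e onto {2:e}
drop 6:u onto {4:c}
drop 7:e onto {5:e}
drop 8:a onto {7:e}
drop 9:c onto {6:u}
ground layer = {0:b, 2:e}
drop-orders for the pieces not yet dropped (sum over which currently-grounded one goes next):
  1 to go: {8} 1  {9} 1
  2 to go: {6,9} 1  {7,8} 1  {8,9} 2
  3 to go: {4,6,9} 1  {5,7,8} 1  {6,8,9} 3  {7,8,9} 3
  4 to go: {2,5,7,8} 1  {3,4,6,9} 1  {4,6,8,9} 4  {5,7,8,9} 4  {6,7,8,9} 6
  5 to go: {1,3,4,6,9} 1  {2,5,7,8,9} 5  {3,4,6,8,9} 5  {4,6,7,8,9} 10  {5,6,7,8,9} 10
  6 to go: {0,1,3,4,6,9} 1  {1,3,4,6,8,9} 6  {2,5,6,7,8,9} 15  {3,4,6,7,8,9} 15  {4,5,6,7,8,9} 20
  7 to go: {0,1,3,4,6,8,9} 7  {1,3,4,6,7,8,9} 21  {2,4,5,6,7,8,9} 35  {3,4,5,6,7,8,9} 35
  8 to go: {0,1,3,4,6,7,8,9} 28  {1,3,4,5,6,7,8,9} 56  {2,3,4,5,6,7,8,9} 70
  if 0:b drops first: 126 orders
  if 2:e drops first: 84 orders
heap linearizations: 210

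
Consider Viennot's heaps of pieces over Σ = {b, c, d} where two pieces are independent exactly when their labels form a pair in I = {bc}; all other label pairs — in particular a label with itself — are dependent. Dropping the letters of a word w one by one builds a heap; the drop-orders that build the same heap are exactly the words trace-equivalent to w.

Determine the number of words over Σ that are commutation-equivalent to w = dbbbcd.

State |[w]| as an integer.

0(d) covers ∅
1(b) covers 0:d
2(b) covers 1:b
3(b) covers 2:b
4(c) covers 0:d
5(d) covers 3:b, 4:c
floor of heap: 0:d
completions by unplaced set U, small U first (add the entries for U minus each lowest piece of U):
  |U|=1: {5}:1
  |U|=2: {3,5}:1  {4,5}:1
  |U|=3: {2,3,5}:1  {3,4,5}:2
  |U|=4: {1,2,3,5}:1  {2,3,4,5}:3
  start at 0(d): 4

4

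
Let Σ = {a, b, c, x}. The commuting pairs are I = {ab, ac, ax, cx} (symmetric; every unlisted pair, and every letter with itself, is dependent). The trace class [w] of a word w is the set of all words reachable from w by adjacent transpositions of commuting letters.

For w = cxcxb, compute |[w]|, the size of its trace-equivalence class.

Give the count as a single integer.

6

piece 0:c — minimal
piece 1:x — minimal
piece 2:c rests on {0:c}
piece 3:x rests on {1:x}
piece 4:b rests on {2:c, 3:x}
minimal pieces: {0:c, 1:x}
ways to finish when only these pieces remain (= sum over removing one remaining piece with nothing left below it):
  1 left: {4}→1
  2 left: {2,4}→1  {3,4}→1
  3 left: {0,2,4}→1  {1,3,4}→1  {2,3,4}→2
  placing 0:c first → 3 extensions
  placing 1:x first → 3 extensions
total linear extensions = 6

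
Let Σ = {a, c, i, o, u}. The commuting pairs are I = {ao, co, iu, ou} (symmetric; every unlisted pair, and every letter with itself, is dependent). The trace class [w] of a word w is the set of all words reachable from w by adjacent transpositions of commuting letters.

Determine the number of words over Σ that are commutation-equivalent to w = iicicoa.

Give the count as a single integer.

drop 0:i onto floor
drop 1:i onto {0:i}
drop 2:c onto {1:i}
drop 3:i onto {2:c}
drop 4:c onto {3:i}
drop 5:o onto {3:i}
drop 6:a onto {4:c}
ground layer = {0:i}
drop-orders for the pieces not yet dropped (sum over which currently-grounded one goes next):
  1 to go: {5} 1  {6} 1
  2 to go: {4,6} 1  {5,6} 2
  3 to go: {4,5,6} 3
  4 to go: {3,4,5,6} 3
  5 to go: {2,3,4,5,6} 3
  if 0:i drops first: 3 orders

3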